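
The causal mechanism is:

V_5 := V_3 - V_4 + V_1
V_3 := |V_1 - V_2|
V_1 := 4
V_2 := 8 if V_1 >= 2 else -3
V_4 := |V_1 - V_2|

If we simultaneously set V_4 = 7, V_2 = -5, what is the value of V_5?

The joint intervention fixes V_4 = 7, V_2 = -5, removing each variable's own equation.
V_3 = |V_1 - V_2|  [with V_1=4, V_2=-5]  = 9
V_5 = V_3 - V_4 + V_1  [with V_3=9, V_4=7, V_1=4]  = 6

6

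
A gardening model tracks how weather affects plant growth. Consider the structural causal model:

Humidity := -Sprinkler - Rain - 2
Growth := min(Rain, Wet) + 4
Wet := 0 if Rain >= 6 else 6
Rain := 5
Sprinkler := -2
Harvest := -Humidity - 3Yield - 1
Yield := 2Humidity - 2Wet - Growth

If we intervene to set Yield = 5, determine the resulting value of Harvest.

Intervening sets Yield = 5 and removes its equation (Yield := 2Humidity - 2Wet - Growth).
Humidity = -Sprinkler - Rain - 2  [with Sprinkler=-2, Rain=5]  = -5
Harvest = -Humidity - 3Yield - 1  [with Humidity=-5, Yield=5]  = -11

-11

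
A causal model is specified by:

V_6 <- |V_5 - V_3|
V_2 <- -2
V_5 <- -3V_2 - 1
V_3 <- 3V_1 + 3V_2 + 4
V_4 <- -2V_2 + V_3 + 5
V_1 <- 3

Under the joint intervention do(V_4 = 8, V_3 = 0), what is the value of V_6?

5

The joint intervention fixes V_4 = 8, V_3 = 0, removing each variable's own equation.
V_5 = -3V_2 - 1  [with V_2=-2]  = 5
V_6 = |V_5 - V_3|  [with V_5=5, V_3=0]  = 5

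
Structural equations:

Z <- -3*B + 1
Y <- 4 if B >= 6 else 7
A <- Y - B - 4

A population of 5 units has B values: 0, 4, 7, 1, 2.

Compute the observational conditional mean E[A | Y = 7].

1.25

E[A|Y=7] averages over only the 4 units with Y=7 (B = 0, 4, 1, 2): A = 3, -1, 2, 1, mean 1.25.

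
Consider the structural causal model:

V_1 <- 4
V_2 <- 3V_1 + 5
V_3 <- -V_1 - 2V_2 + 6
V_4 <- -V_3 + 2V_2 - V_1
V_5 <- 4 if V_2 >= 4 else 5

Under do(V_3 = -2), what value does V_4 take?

32

The intervention breaks the incoming arrows to V_3: V_3 <- -V_1 - 2V_2 + 6 no longer applies, and V_3 = -2.
V_2 = 3V_1 + 5  [with V_1=4]  = 17
V_4 = -V_3 + 2V_2 - V_1  [with V_3=-2, V_2=17, V_1=4]  = 32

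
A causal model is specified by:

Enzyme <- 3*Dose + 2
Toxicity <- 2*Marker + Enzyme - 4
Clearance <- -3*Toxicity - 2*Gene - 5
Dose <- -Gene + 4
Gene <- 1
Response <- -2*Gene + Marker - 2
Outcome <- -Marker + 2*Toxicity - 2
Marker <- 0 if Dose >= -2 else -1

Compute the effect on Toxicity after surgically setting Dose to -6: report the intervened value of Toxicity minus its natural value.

Under do(Dose=-6), the mechanism Dose <- -Gene + 4 is discarded; Dose is fixed at -6.
Enzyme = 3*Dose + 2  [with Dose=-6]  = -16
Marker = 0 if Dose >= -2 else -1  [with Dose=-6]  = -1
Toxicity = 2*Marker + Enzyme - 4  [with Marker=-1, Enzyme=-16]  = -22
Without intervention: Dose = -Gene + 4  [with Gene=1]  = 3; Enzyme = 3*Dose + 2  [with Dose=3]  = 11; Marker = 0 if Dose >= -2 else -1  [with Dose=3]  = 0; Toxicity = 2*Marker + Enzyme - 4  [with Marker=0, Enzyme=11]  = 7.
Change = -22 − 7 = -29.

-29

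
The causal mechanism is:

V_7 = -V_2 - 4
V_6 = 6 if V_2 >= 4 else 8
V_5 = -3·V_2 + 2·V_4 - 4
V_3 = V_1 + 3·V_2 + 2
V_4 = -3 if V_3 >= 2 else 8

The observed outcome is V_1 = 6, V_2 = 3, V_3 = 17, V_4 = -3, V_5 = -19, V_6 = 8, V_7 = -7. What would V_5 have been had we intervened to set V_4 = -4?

Intervening sets V_4 = -4 and removes its equation (V_4 = -3 if V_3 >= 2 else 8).
V_5 = -3·V_2 + 2·V_4 - 4  [with V_2=3, V_4=-4]  = -21

-21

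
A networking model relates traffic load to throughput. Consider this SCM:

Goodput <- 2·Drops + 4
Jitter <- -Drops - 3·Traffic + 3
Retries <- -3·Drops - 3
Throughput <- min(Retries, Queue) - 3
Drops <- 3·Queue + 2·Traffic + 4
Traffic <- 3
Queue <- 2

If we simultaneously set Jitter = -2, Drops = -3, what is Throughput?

-1

The joint intervention fixes Jitter = -2, Drops = -3, removing each variable's own equation.
Retries = -3·Drops - 3  [with Drops=-3]  = 6
Throughput = min(Retries, Queue) - 3  [with Retries=6, Queue=2]  = -1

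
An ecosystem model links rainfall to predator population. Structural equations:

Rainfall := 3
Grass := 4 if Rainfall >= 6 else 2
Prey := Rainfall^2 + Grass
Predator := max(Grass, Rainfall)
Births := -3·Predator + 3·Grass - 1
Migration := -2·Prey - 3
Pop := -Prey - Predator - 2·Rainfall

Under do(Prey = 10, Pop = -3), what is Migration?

Under do(Prey = 10, Pop = -3), each intervened variable's structural equation is replaced by its fixed value.
Migration = -2·Prey - 3  [with Prey=10]  = -23

-23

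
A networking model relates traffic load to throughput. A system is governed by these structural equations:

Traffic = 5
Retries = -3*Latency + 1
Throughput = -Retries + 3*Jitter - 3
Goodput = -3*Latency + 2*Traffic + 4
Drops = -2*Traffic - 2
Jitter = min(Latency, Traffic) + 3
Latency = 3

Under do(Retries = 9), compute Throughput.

Under do(Retries=9), the mechanism Retries = -3*Latency + 1 is discarded; Retries is fixed at 9.
Jitter = min(Latency, Traffic) + 3  [with Latency=3, Traffic=5]  = 6
Throughput = -Retries + 3*Jitter - 3  [with Retries=9, Jitter=6]  = 6

6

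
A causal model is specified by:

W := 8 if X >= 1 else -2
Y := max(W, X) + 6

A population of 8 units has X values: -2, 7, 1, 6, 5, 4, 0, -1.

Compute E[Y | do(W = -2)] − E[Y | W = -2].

Under do(W=-2), W's equation is replaced by W=-2 for every unit. Per-unit Y: 4, 13, 7, 12, 11, 10, 6, 5. Mean = 8.5.
Conditioning on W=-2 selects the 3 unit(s) with X ∈ {-2, 0, -1}. Their Y values: 4, 6, 5. Mean = 5.
Difference = 8.5 − 5 = 3.5.

3.5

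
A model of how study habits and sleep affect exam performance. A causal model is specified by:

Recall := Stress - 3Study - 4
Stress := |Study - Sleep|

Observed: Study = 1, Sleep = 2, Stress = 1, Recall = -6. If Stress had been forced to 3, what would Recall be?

The intervention breaks the incoming arrows to Stress: Stress := |Study - Sleep| no longer applies, and Stress = 3.
Recall = Stress - 3Study - 4  [with Stress=3, Study=1]  = -4

-4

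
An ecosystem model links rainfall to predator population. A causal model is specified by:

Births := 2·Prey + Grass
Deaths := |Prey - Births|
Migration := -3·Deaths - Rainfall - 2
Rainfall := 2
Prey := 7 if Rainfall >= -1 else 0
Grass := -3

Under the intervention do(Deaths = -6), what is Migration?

The intervention breaks the incoming arrows to Deaths: Deaths := |Prey - Births| no longer applies, and Deaths = -6.
Migration = -3·Deaths - Rainfall - 2  [with Deaths=-6, Rainfall=2]  = 14

14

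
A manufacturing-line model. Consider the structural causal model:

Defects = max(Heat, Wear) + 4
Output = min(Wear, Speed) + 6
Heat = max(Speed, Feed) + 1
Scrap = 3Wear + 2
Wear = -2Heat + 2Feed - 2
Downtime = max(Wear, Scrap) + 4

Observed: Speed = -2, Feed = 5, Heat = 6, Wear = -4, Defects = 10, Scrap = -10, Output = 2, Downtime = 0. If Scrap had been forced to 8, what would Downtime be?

Intervening sets Scrap = 8 and removes its equation (Scrap = 3Wear + 2).
Heat = max(Speed, Feed) + 1  [with Speed=-2, Feed=5]  = 6
Wear = -2Heat + 2Feed - 2  [with Heat=6, Feed=5]  = -4
Downtime = max(Wear, Scrap) + 4  [with Wear=-4, Scrap=8]  = 12

12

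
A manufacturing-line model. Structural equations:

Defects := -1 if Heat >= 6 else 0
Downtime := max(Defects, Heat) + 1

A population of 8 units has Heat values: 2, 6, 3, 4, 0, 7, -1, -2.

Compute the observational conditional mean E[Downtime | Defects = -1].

7.5

E[Downtime|Defects=-1] averages over only the 2 units with Defects=-1 (Heat = 6, 7): Downtime = 7, 8, mean 7.5.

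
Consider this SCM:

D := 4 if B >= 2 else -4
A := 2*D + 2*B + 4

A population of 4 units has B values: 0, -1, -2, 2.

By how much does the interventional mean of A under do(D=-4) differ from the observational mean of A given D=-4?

do(D=-4) breaks D's dependence on B. With D=-4 fixed, A across the units is -4, -6, -8, 0, mean -4.5.
Conditioning on D=-4 selects the 3 unit(s) with B ∈ {0, -1, -2}. Their A values: -4, -6, -8. Mean = -6.
Difference = -4.5 − (-6) = 1.5.

1.5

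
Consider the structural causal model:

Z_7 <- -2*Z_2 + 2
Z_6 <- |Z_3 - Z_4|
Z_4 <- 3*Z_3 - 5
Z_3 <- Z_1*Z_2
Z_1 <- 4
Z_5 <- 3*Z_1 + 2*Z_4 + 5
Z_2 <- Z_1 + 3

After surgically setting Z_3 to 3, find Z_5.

do(Z_3=3) replaces the equation Z_3 <- Z_1*Z_2 with the constant Z_3 = 3.
Z_4 = 3*Z_3 - 5  [with Z_3=3]  = 4
Z_5 = 3*Z_1 + 2*Z_4 + 5  [with Z_1=4, Z_4=4]  = 25

25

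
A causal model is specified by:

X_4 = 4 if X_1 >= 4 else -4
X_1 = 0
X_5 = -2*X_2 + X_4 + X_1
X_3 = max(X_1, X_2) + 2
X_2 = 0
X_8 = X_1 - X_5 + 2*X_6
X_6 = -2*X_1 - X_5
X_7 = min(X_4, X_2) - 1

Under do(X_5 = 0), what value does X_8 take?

do(X_5=0) replaces the equation X_5 = -2*X_2 + X_4 + X_1 with the constant X_5 = 0.
X_6 = -2*X_1 - X_5  [with X_1=0, X_5=0]  = 0
X_8 = X_1 - X_5 + 2*X_6  [with X_1=0, X_5=0, X_6=0]  = 0

0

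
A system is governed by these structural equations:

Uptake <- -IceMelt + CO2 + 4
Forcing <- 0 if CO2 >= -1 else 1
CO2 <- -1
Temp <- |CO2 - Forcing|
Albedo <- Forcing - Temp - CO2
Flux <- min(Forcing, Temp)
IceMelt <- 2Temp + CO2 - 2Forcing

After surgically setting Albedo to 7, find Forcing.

0

Under do(Albedo=7), the mechanism Albedo <- Forcing - Temp - CO2 is discarded; Albedo is fixed at 7.
No directed path runs from Albedo to Forcing, so Forcing keeps its natural value.
Forcing = 0 if CO2 >= -1 else 1  [with CO2=-1]  = 0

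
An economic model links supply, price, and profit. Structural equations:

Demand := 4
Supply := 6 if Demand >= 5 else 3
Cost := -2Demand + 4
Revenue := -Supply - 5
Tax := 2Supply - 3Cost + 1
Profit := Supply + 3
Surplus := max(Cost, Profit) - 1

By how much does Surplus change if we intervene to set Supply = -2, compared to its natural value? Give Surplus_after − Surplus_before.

Under do(Supply=-2), the mechanism Supply := 6 if Demand >= 5 else 3 is discarded; Supply is fixed at -2.
Cost = -2Demand + 4  [with Demand=4]  = -4
Profit = Supply + 3  [with Supply=-2]  = 1
Surplus = max(Cost, Profit) - 1  [with Cost=-4, Profit=1]  = 0
Without intervention: Supply = 6 if Demand >= 5 else 3  [with Demand=4]  = 3; Cost = -2Demand + 4  [with Demand=4]  = -4; Profit = Supply + 3  [with Supply=3]  = 6; Surplus = max(Cost, Profit) - 1  [with Cost=-4, Profit=6]  = 5.
Change = 0 − 5 = -5.

-5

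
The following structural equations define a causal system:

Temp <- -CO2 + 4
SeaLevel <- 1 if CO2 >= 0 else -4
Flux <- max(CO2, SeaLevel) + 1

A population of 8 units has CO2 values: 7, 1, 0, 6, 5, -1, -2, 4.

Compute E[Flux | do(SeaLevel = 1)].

do(SeaLevel=1) breaks SeaLevel's dependence on CO2. With SeaLevel=1 fixed, Flux across the units is 8, 2, 2, 7, 6, 2, 2, 5, mean 4.25.

4.25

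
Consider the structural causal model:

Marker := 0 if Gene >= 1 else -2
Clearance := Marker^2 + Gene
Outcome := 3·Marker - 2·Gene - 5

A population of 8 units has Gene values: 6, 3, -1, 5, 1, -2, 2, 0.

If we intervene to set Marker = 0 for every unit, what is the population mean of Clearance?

do(Marker=0) breaks Marker's dependence on Gene. With Marker=0 fixed, Clearance across the units is 6, 3, -1, 5, 1, -2, 2, 0, mean 1.75.

1.75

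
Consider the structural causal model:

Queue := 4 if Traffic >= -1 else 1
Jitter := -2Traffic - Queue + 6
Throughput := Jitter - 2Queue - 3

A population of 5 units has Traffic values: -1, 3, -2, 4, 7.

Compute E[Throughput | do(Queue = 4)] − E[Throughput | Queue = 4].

do(Queue=4) breaks Queue's dependence on Traffic. With Queue=4 fixed, Throughput across the units is -7, -15, -5, -17, -23, mean -13.4.
Conditioning on Queue=4 selects the 4 unit(s) with Traffic ∈ {-1, 3, 4, 7}. Their Throughput values: -7, -15, -17, -23. Mean = -15.5.
Difference = -13.4 − (-15.5) = 2.1.

2.1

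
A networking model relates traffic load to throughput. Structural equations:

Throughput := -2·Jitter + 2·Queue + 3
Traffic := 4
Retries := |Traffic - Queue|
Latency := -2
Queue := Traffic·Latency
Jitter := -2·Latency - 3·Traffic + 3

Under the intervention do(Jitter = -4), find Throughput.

The intervention breaks the incoming arrows to Jitter: Jitter := -2·Latency - 3·Traffic + 3 no longer applies, and Jitter = -4.
Queue = Traffic·Latency  [with Traffic=4, Latency=-2]  = -8
Throughput = -2·Jitter + 2·Queue + 3  [with Jitter=-4, Queue=-8]  = -5

-5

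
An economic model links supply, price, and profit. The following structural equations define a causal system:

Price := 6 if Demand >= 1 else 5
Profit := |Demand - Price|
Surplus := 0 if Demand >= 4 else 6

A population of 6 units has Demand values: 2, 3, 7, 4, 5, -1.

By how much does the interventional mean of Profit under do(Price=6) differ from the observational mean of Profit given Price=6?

do(Price=6) breaks Price's dependence on Demand. With Price=6 fixed, Profit across the units is 4, 3, 1, 2, 1, 7, mean 3.
Observing Price=6 restricts to units where Price's equation naturally yields 6: Demand ∈ {2, 3, 7, 4, 5}. In that subpopulation Profit = 4, 3, 1, 2, 1, mean 2.2.
Difference = 3 − 2.2 = 0.8.

0.8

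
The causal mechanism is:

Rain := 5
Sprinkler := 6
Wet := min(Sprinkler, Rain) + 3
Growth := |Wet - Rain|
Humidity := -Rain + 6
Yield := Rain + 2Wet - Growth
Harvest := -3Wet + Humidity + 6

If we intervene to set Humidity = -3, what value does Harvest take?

-21

Under do(Humidity=-3), the mechanism Humidity := -Rain + 6 is discarded; Humidity is fixed at -3.
Wet = min(Sprinkler, Rain) + 3  [with Sprinkler=6, Rain=5]  = 8
Harvest = -3Wet + Humidity + 6  [with Wet=8, Humidity=-3]  = -21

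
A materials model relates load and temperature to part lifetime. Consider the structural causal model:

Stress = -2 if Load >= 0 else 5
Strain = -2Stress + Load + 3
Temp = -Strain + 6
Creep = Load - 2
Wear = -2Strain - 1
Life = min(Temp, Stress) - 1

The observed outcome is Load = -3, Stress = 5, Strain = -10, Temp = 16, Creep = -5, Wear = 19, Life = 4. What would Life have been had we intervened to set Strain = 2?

3

The intervention breaks the incoming arrows to Strain: Strain = -2Stress + Load + 3 no longer applies, and Strain = 2.
Stress = -2 if Load >= 0 else 5  [with Load=-3]  = 5
Temp = -Strain + 6  [with Strain=2]  = 4
Life = min(Temp, Stress) - 1  [with Temp=4, Stress=5]  = 3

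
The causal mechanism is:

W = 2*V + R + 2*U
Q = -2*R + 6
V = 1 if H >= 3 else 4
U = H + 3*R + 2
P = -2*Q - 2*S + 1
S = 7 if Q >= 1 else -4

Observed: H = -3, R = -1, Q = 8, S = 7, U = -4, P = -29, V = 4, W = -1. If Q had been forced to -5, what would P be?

The intervention breaks the incoming arrows to Q: Q = -2*R + 6 no longer applies, and Q = -5.
S = 7 if Q >= 1 else -4  [with Q=-5]  = -4
P = -2*Q - 2*S + 1  [with Q=-5, S=-4]  = 19

19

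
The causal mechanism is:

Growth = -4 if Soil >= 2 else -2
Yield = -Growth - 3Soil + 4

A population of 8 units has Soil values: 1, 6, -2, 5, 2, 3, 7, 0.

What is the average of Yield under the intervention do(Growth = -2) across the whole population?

-2.25

do(Growth=-2) breaks Growth's dependence on Soil. With Growth=-2 fixed, Yield across the units is 3, -12, 12, -9, 0, -3, -15, 6, mean -2.25.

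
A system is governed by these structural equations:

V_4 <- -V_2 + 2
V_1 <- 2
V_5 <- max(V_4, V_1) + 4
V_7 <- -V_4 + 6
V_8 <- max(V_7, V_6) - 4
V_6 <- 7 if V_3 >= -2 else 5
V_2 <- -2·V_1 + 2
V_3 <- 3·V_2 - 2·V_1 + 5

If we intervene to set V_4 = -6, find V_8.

8

do(V_4=-6) replaces the equation V_4 <- -V_2 + 2 with the constant V_4 = -6.
V_2 = -2·V_1 + 2  [with V_1=2]  = -2
V_3 = 3·V_2 - 2·V_1 + 5  [with V_2=-2, V_1=2]  = -5
V_6 = 7 if V_3 >= -2 else 5  [with V_3=-5]  = 5
V_7 = -V_4 + 6  [with V_4=-6]  = 12
V_8 = max(V_7, V_6) - 4  [with V_7=12, V_6=5]  = 8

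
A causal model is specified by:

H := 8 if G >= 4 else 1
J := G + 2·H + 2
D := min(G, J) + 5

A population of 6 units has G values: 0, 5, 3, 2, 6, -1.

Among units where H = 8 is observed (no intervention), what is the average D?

E[D|H=8] averages over only the 2 units with H=8 (G = 5, 6): D = 10, 11, mean 10.5.

10.5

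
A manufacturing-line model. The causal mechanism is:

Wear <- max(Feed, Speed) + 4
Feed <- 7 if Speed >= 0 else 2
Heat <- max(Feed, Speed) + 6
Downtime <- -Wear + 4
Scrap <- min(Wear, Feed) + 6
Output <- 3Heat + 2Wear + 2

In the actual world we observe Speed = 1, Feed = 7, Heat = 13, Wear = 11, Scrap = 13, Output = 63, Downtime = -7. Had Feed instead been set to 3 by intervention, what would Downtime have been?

Under do(Feed=3), the mechanism Feed <- 7 if Speed >= 0 else 2 is discarded; Feed is fixed at 3.
Wear = max(Feed, Speed) + 4  [with Feed=3, Speed=1]  = 7
Downtime = -Wear + 4  [with Wear=7]  = -3

-3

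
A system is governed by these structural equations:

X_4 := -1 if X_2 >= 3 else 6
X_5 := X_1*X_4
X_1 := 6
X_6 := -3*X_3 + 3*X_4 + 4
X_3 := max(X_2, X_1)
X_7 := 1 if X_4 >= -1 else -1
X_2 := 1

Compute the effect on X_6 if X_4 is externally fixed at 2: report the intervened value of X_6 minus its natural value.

Under do(X_4=2), the mechanism X_4 := -1 if X_2 >= 3 else 6 is discarded; X_4 is fixed at 2.
X_3 = max(X_2, X_1)  [with X_2=1, X_1=6]  = 6
X_6 = -3*X_3 + 3*X_4 + 4  [with X_3=6, X_4=2]  = -8
Without intervention: X_3 = max(X_2, X_1)  [with X_2=1, X_1=6]  = 6; X_4 = -1 if X_2 >= 3 else 6  [with X_2=1]  = 6; X_6 = -3*X_3 + 3*X_4 + 4  [with X_3=6, X_4=6]  = 4.
Change = -8 − 4 = -12.

-12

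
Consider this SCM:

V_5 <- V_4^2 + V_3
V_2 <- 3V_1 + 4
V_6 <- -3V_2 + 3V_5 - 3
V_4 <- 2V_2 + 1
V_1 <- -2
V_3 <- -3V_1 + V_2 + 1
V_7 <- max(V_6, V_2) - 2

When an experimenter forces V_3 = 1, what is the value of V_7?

The intervention breaks the incoming arrows to V_3: V_3 <- -3V_1 + V_2 + 1 no longer applies, and V_3 = 1.
V_2 = 3V_1 + 4  [with V_1=-2]  = -2
V_4 = 2V_2 + 1  [with V_2=-2]  = -3
V_5 = V_4^2 + V_3  [with V_4=-3, V_3=1]  = 10
V_6 = -3V_2 + 3V_5 - 3  [with V_2=-2, V_5=10]  = 33
V_7 = max(V_6, V_2) - 2  [with V_6=33, V_2=-2]  = 31

31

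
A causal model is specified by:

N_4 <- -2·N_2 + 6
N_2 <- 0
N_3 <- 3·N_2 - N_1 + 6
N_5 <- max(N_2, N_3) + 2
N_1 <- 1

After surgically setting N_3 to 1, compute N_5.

do(N_3=1) replaces the equation N_3 <- 3·N_2 - N_1 + 6 with the constant N_3 = 1.
N_5 = max(N_2, N_3) + 2  [with N_2=0, N_3=1]  = 3

3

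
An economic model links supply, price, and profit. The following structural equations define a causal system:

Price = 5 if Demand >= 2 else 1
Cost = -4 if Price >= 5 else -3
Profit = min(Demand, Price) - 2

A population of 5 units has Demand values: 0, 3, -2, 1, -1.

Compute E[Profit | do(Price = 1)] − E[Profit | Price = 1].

0.3

do(Price=1) breaks Price's dependence on Demand. With Price=1 fixed, Profit across the units is -2, -1, -4, -1, -3, mean -2.2.
Conditioning on Price=1 selects the 4 unit(s) with Demand ∈ {0, -2, 1, -1}. Their Profit values: -2, -4, -1, -3. Mean = -2.5.
Difference = -2.2 − (-2.5) = 0.3.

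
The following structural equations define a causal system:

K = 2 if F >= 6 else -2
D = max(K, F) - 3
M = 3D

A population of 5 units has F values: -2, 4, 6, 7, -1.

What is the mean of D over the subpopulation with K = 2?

3.5

Conditioning on K=2 selects the 2 unit(s) with F ∈ {6, 7}. Their D values: 3, 4. Mean = 3.5.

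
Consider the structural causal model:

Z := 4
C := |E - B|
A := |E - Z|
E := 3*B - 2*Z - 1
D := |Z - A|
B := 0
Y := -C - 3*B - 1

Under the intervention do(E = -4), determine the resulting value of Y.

The intervention breaks the incoming arrows to E: E := 3*B - 2*Z - 1 no longer applies, and E = -4.
C = |E - B|  [with E=-4, B=0]  = 4
Y = -C - 3*B - 1  [with C=4, B=0]  = -5

-5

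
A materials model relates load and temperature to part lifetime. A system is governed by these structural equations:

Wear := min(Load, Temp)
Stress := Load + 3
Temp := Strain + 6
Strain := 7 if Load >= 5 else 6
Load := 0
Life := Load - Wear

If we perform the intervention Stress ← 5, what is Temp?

12

Under do(Stress=5), the mechanism Stress := Load + 3 is discarded; Stress is fixed at 5.
Since Temp is not a descendant of the intervened variable, it is unaffected.
Strain = 7 if Load >= 5 else 6  [with Load=0]  = 6
Temp = Strain + 6  [with Strain=6]  = 12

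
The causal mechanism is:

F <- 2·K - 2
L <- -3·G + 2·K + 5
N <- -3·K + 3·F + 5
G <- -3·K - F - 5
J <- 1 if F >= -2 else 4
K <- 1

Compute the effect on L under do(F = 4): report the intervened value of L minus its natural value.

do(F=4) replaces the equation F <- 2·K - 2 with the constant F = 4.
G = -3·K - F - 5  [with K=1, F=4]  = -12
L = -3·G + 2·K + 5  [with G=-12, K=1]  = 43
Without intervention: F = 2·K - 2  [with K=1]  = 0; G = -3·K - F - 5  [with K=1, F=0]  = -8; L = -3·G + 2·K + 5  [with G=-8, K=1]  = 31.
Change = 43 − 31 = 12.

12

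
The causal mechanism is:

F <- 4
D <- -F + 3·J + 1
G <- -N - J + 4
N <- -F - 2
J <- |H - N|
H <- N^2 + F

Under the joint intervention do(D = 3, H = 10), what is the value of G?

-6

The joint intervention fixes D = 3, H = 10, removing each variable's own equation.
N = -F - 2  [with F=4]  = -6
J = |H - N|  [with H=10, N=-6]  = 16
G = -N - J + 4  [with N=-6, J=16]  = -6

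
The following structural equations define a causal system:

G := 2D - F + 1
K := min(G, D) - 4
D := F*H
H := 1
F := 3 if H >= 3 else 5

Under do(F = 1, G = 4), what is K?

Setting F = 1, G = 4 by intervention discards those variables' equations.
D = F*H  [with F=1, H=1]  = 1
K = min(G, D) - 4  [with G=4, D=1]  = -3

-3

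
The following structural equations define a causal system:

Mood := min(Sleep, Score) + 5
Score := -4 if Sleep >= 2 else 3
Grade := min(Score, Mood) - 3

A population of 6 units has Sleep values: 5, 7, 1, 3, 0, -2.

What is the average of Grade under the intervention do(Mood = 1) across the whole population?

-4.5

do(Mood=1) breaks Mood's dependence on Sleep. With Mood=1 fixed, Grade across the units is -7, -7, -2, -7, -2, -2, mean -4.5.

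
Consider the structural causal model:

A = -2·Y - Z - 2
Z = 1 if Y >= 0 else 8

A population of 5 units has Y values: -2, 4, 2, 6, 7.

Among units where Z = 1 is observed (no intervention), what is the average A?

-12.5

Conditioning on Z=1 selects the 4 unit(s) with Y ∈ {4, 2, 6, 7}. Their A values: -11, -7, -15, -17. Mean = -12.5.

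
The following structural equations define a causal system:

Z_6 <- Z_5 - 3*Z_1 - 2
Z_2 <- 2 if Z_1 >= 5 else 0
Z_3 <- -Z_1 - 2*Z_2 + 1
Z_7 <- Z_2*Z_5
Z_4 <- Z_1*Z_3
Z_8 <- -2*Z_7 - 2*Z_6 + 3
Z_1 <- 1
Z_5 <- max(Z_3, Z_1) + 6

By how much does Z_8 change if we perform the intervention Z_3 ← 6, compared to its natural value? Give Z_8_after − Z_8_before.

-10

The intervention breaks the incoming arrows to Z_3: Z_3 <- -Z_1 - 2*Z_2 + 1 no longer applies, and Z_3 = 6.
Z_2 = 2 if Z_1 >= 5 else 0  [with Z_1=1]  = 0
Z_5 = max(Z_3, Z_1) + 6  [with Z_3=6, Z_1=1]  = 12
Z_6 = Z_5 - 3*Z_1 - 2  [with Z_5=12, Z_1=1]  = 7
Z_7 = Z_2*Z_5  [with Z_2=0, Z_5=12]  = 0
Z_8 = -2*Z_7 - 2*Z_6 + 3  [with Z_7=0, Z_6=7]  = -11
Without intervention: Z_2 = 2 if Z_1 >= 5 else 0  [with Z_1=1]  = 0; Z_3 = -Z_1 - 2*Z_2 + 1  [with Z_1=1, Z_2=0]  = 0; Z_5 = max(Z_3, Z_1) + 6  [with Z_3=0, Z_1=1]  = 7; Z_6 = Z_5 - 3*Z_1 - 2  [with Z_5=7, Z_1=1]  = 2; Z_7 = Z_2*Z_5  [with Z_2=0, Z_5=7]  = 0; Z_8 = -2*Z_7 - 2*Z_6 + 3  [with Z_7=0, Z_6=2]  = -1.
Change = -11 − (-1) = -10.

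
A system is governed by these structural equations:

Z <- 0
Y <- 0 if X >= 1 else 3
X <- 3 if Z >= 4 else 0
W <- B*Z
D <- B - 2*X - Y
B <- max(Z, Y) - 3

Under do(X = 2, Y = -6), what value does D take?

Under do(X = 2, Y = -6), each intervened variable's structural equation is replaced by its fixed value.
B = max(Z, Y) - 3  [with Z=0, Y=-6]  = -3
D = B - 2*X - Y  [with B=-3, X=2, Y=-6]  = -1

-1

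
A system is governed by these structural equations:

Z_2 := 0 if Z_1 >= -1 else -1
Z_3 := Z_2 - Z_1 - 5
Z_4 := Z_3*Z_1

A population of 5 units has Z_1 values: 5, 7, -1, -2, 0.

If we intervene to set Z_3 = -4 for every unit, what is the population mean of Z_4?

-7.2

Every unit gets Z_3=-4 under the intervention. Z_4 values become -20, -28, 4, 8, 0; E[Z_4|do(Z_3=-4)] = -7.2.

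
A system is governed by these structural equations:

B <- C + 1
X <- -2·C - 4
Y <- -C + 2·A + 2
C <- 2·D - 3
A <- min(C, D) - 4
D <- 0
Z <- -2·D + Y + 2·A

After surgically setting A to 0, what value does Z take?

5

do(A=0) replaces the equation A <- min(C, D) - 4 with the constant A = 0.
C = 2·D - 3  [with D=0]  = -3
Y = -C + 2·A + 2  [with C=-3, A=0]  = 5
Z = -2·D + Y + 2·A  [with D=0, Y=5, A=0]  = 5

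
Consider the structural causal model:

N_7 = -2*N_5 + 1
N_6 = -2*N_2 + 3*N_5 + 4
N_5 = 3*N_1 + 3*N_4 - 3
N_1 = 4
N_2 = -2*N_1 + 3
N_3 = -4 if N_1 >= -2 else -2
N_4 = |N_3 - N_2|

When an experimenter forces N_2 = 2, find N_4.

6

Under do(N_2=2), the mechanism N_2 = -2*N_1 + 3 is discarded; N_2 is fixed at 2.
N_3 = -4 if N_1 >= -2 else -2  [with N_1=4]  = -4
N_4 = |N_3 - N_2|  [with N_3=-4, N_2=2]  = 6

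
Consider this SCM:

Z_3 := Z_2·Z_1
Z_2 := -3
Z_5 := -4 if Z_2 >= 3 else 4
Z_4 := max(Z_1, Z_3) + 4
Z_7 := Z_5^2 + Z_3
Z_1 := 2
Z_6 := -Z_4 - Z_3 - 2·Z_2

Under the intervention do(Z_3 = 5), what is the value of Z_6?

-8

The intervention breaks the incoming arrows to Z_3: Z_3 := Z_2·Z_1 no longer applies, and Z_3 = 5.
Z_4 = max(Z_1, Z_3) + 4  [with Z_1=2, Z_3=5]  = 9
Z_6 = -Z_4 - Z_3 - 2·Z_2  [with Z_4=9, Z_3=5, Z_2=-3]  = -8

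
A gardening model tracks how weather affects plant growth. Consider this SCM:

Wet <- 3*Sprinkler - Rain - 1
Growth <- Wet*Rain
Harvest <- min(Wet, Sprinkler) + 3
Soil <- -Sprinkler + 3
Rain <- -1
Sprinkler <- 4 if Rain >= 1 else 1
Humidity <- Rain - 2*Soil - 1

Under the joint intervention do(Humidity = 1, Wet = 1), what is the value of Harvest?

4

Under do(Humidity = 1, Wet = 1), each intervened variable's structural equation is replaced by its fixed value.
Sprinkler = 4 if Rain >= 1 else 1  [with Rain=-1]  = 1
Harvest = min(Wet, Sprinkler) + 3  [with Wet=1, Sprinkler=1]  = 4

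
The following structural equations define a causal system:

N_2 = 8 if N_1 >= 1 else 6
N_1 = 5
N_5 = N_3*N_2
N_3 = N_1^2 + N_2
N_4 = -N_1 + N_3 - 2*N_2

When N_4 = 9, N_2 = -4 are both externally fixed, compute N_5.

The joint intervention fixes N_4 = 9, N_2 = -4, removing each variable's own equation.
N_3 = N_1^2 + N_2  [with N_1=5, N_2=-4]  = 21
N_5 = N_3*N_2  [with N_3=21, N_2=-4]  = -84

-84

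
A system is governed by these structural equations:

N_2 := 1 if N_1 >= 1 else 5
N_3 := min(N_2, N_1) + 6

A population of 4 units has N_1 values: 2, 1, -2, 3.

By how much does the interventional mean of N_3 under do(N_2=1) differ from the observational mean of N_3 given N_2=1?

-0.75

Every unit gets N_2=1 under the intervention. N_3 values become 7, 7, 4, 7; E[N_3|do(N_2=1)] = 6.25.
E[N_3|N_2=1] averages over only the 3 units with N_2=1 (N_1 = 2, 1, 3): N_3 = 7, 7, 7, mean 7.
Difference = 6.25 − 7 = -0.75.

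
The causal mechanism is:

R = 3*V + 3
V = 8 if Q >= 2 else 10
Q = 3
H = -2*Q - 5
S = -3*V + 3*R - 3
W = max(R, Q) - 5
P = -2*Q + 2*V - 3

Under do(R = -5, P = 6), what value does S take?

-42

The joint intervention fixes R = -5, P = 6, removing each variable's own equation.
V = 8 if Q >= 2 else 10  [with Q=3]  = 8
S = -3*V + 3*R - 3  [with V=8, R=-5]  = -42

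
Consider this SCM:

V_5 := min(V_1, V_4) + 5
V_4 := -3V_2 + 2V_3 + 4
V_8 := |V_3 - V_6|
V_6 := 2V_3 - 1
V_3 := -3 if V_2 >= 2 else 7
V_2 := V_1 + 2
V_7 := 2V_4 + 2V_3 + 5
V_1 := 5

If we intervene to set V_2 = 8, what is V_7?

Under do(V_2=8), the mechanism V_2 := V_1 + 2 is discarded; V_2 is fixed at 8.
V_3 = -3 if V_2 >= 2 else 7  [with V_2=8]  = -3
V_4 = -3V_2 + 2V_3 + 4  [with V_2=8, V_3=-3]  = -26
V_7 = 2V_4 + 2V_3 + 5  [with V_4=-26, V_3=-3]  = -53

-53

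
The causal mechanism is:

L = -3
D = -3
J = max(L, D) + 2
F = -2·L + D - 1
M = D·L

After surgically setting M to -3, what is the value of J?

-1

do(M=-3) replaces the equation M = D·L with the constant M = -3.
J is not downstream of the intervention, so its value is determined by the original equations.
J = max(L, D) + 2  [with L=-3, D=-3]  = -1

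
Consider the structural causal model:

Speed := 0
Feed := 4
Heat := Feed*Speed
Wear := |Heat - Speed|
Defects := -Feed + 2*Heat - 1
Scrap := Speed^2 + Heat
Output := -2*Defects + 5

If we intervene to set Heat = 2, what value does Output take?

The intervention breaks the incoming arrows to Heat: Heat := Feed*Speed no longer applies, and Heat = 2.
Defects = -Feed + 2*Heat - 1  [with Feed=4, Heat=2]  = -1
Output = -2*Defects + 5  [with Defects=-1]  = 7

7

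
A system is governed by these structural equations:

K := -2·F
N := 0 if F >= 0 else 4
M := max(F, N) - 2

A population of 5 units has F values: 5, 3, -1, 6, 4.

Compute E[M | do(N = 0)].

The intervention sets N=0 in all 5 units regardless of F. Recomputing M per unit gives 3, 1, -2, 4, 2; average 1.6.

1.6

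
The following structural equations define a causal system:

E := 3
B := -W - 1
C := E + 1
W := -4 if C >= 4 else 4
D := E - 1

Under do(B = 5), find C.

4

do(B=5) replaces the equation B := -W - 1 with the constant B = 5.
C is not downstream of the intervention, so its value is determined by the original equations.
C = E + 1  [with E=3]  = 4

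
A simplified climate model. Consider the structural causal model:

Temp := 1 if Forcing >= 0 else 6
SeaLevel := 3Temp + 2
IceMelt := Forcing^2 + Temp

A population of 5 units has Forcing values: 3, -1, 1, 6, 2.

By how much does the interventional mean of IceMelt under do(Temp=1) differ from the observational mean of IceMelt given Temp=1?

Every unit gets Temp=1 under the intervention. IceMelt values become 10, 2, 2, 37, 5; E[IceMelt|do(Temp=1)] = 11.2.
E[IceMelt|Temp=1] averages over only the 4 units with Temp=1 (Forcing = 3, 1, 6, 2): IceMelt = 10, 2, 37, 5, mean 13.5.
Difference = 11.2 − 13.5 = -2.3.

-2.3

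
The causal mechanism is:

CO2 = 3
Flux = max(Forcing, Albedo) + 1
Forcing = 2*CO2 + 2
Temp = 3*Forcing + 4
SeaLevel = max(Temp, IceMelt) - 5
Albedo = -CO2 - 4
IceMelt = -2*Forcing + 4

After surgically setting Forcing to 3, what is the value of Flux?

4

Under do(Forcing=3), the mechanism Forcing = 2*CO2 + 2 is discarded; Forcing is fixed at 3.
Albedo = -CO2 - 4  [with CO2=3]  = -7
Flux = max(Forcing, Albedo) + 1  [with Forcing=3, Albedo=-7]  = 4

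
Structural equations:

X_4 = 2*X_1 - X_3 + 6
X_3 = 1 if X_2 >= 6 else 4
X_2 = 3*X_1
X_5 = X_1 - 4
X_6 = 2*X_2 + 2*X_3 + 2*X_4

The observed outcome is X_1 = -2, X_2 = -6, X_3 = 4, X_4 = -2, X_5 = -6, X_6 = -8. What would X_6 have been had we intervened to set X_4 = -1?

-6

Under do(X_4=-1), the mechanism X_4 = 2*X_1 - X_3 + 6 is discarded; X_4 is fixed at -1.
X_2 = 3*X_1  [with X_1=-2]  = -6
X_3 = 1 if X_2 >= 6 else 4  [with X_2=-6]  = 4
X_6 = 2*X_2 + 2*X_3 + 2*X_4  [with X_2=-6, X_3=4, X_4=-1]  = -6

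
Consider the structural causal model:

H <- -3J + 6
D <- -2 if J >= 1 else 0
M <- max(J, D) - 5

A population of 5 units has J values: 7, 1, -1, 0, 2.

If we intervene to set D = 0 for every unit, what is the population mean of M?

-3

do(D=0) breaks D's dependence on J. With D=0 fixed, M across the units is 2, -4, -5, -5, -3, mean -3.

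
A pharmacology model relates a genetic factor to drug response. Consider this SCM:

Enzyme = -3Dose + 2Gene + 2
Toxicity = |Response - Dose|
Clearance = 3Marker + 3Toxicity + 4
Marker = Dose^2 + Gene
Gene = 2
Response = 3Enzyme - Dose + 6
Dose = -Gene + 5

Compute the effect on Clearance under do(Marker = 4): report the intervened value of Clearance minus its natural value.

The intervention breaks the incoming arrows to Marker: Marker = Dose^2 + Gene no longer applies, and Marker = 4.
Dose = -Gene + 5  [with Gene=2]  = 3
Enzyme = -3Dose + 2Gene + 2  [with Dose=3, Gene=2]  = -3
Response = 3Enzyme - Dose + 6  [with Enzyme=-3, Dose=3]  = -6
Toxicity = |Response - Dose|  [with Response=-6, Dose=3]  = 9
Clearance = 3Marker + 3Toxicity + 4  [with Marker=4, Toxicity=9]  = 43
Without intervention: Dose = -Gene + 5  [with Gene=2]  = 3; Enzyme = -3Dose + 2Gene + 2  [with Dose=3, Gene=2]  = -3; Marker = Dose^2 + Gene  [with Dose=3, Gene=2]  = 11; Response = 3Enzyme - Dose + 6  [with Enzyme=-3, Dose=3]  = -6; Toxicity = |Response - Dose|  [with Response=-6, Dose=3]  = 9; Clearance = 3Marker + 3Toxicity + 4  [with Marker=11, Toxicity=9]  = 64.
Change = 43 − 64 = -21.

-21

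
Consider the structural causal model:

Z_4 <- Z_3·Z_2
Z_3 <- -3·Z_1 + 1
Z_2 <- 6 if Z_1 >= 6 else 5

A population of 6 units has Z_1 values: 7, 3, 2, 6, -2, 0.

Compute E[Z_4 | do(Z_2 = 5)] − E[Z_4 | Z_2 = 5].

-28.75

Under do(Z_2=5), Z_2's equation is replaced by Z_2=5 for every unit. Per-unit Z_4: -100, -40, -25, -85, 35, 5. Mean = -35.
Conditioning on Z_2=5 selects the 4 unit(s) with Z_1 ∈ {3, 2, -2, 0}. Their Z_4 values: -40, -25, 35, 5. Mean = -6.25.
Difference = -35 − (-6.25) = -28.75.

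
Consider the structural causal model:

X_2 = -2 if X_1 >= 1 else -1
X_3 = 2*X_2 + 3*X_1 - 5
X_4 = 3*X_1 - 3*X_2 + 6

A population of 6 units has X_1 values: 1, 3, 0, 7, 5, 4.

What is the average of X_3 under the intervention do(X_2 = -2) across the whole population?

Under do(X_2=-2), X_2's equation is replaced by X_2=-2 for every unit. Per-unit X_3: -6, 0, -9, 12, 6, 3. Mean = 1.

1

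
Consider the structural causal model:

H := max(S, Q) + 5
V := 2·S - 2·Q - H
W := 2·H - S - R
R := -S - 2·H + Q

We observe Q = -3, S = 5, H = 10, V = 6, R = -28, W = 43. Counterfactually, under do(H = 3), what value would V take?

13

The intervention breaks the incoming arrows to H: H := max(S, Q) + 5 no longer applies, and H = 3.
V = 2·S - 2·Q - H  [with S=5, Q=-3, H=3]  = 13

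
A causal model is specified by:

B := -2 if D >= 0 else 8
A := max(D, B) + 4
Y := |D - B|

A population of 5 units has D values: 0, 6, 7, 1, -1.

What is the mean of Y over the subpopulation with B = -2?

5.5

Observing B=-2 restricts to units where B's equation naturally yields -2: D ∈ {0, 6, 7, 1}. In that subpopulation Y = 2, 8, 9, 3, mean 5.5.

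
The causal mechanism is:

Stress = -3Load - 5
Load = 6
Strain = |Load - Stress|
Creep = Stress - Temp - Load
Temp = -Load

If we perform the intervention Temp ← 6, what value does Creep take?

Intervening sets Temp = 6 and removes its equation (Temp = -Load).
Stress = -3Load - 5  [with Load=6]  = -23
Creep = Stress - Temp - Load  [with Stress=-23, Temp=6, Load=6]  = -35

-35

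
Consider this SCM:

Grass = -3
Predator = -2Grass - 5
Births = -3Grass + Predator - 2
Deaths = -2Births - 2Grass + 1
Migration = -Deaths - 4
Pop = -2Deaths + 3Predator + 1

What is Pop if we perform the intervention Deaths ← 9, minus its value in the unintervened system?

Under do(Deaths=9), the mechanism Deaths = -2Births - 2Grass + 1 is discarded; Deaths is fixed at 9.
Predator = -2Grass - 5  [with Grass=-3]  = 1
Pop = -2Deaths + 3Predator + 1  [with Deaths=9, Predator=1]  = -14
Without intervention: Predator = -2Grass - 5  [with Grass=-3]  = 1; Births = -3Grass + Predator - 2  [with Grass=-3, Predator=1]  = 8; Deaths = -2Births - 2Grass + 1  [with Births=8, Grass=-3]  = -9; Pop = -2Deaths + 3Predator + 1  [with Deaths=-9, Predator=1]  = 22.
Change = -14 − 22 = -36.

-36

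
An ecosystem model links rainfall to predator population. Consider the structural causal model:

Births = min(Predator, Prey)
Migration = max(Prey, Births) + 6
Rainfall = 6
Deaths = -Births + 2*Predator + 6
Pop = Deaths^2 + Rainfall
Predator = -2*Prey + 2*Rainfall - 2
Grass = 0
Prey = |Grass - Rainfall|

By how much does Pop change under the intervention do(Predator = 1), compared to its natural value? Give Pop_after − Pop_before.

33

do(Predator=1) replaces the equation Predator = -2*Prey + 2*Rainfall - 2 with the constant Predator = 1.
Prey = |Grass - Rainfall|  [with Grass=0, Rainfall=6]  = 6
Births = min(Predator, Prey)  [with Predator=1, Prey=6]  = 1
Deaths = -Births + 2*Predator + 6  [with Births=1, Predator=1]  = 7
Pop = Deaths^2 + Rainfall  [with Deaths=7, Rainfall=6]  = 55
Without intervention: Prey = |Grass - Rainfall|  [with Grass=0, Rainfall=6]  = 6; Predator = -2*Prey + 2*Rainfall - 2  [with Prey=6, Rainfall=6]  = -2; Births = min(Predator, Prey)  [with Predator=-2, Prey=6]  = -2; Deaths = -Births + 2*Predator + 6  [with Births=-2, Predator=-2]  = 4; Pop = Deaths^2 + Rainfall  [with Deaths=4, Rainfall=6]  = 22.
Change = 55 − 22 = 33.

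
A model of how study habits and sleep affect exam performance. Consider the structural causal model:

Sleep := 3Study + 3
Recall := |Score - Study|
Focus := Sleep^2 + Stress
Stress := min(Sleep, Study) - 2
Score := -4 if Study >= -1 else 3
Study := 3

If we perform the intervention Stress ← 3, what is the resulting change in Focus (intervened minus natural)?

The intervention breaks the incoming arrows to Stress: Stress := min(Sleep, Study) - 2 no longer applies, and Stress = 3.
Sleep = 3Study + 3  [with Study=3]  = 12
Focus = Sleep^2 + Stress  [with Sleep=12, Stress=3]  = 147
Without intervention: Sleep = 3Study + 3  [with Study=3]  = 12; Stress = min(Sleep, Study) - 2  [with Sleep=12, Study=3]  = 1; Focus = Sleep^2 + Stress  [with Sleep=12, Stress=1]  = 145.
Change = 147 − 145 = 2.

2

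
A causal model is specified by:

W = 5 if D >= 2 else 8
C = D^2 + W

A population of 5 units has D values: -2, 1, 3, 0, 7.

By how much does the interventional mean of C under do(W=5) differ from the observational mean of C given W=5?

The intervention sets W=5 in all 5 units regardless of D. Recomputing C per unit gives 9, 6, 14, 5, 54; average 17.6.
Observing W=5 restricts to units where W's equation naturally yields 5: D ∈ {3, 7}. In that subpopulation C = 14, 54, mean 34.
Difference = 17.6 − 34 = -16.4.

-16.4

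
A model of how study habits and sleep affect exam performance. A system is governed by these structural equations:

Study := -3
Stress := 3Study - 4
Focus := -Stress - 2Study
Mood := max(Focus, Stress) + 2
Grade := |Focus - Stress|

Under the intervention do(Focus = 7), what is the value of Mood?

The intervention breaks the incoming arrows to Focus: Focus := -Stress - 2Study no longer applies, and Focus = 7.
Stress = 3Study - 4  [with Study=-3]  = -13
Mood = max(Focus, Stress) + 2  [with Focus=7, Stress=-13]  = 9

9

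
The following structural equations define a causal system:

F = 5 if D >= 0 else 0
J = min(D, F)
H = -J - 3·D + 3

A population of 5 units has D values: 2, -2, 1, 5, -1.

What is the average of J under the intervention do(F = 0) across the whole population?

-0.6

Under do(F=0), F's equation is replaced by F=0 for every unit. Per-unit J: 0, -2, 0, 0, -1. Mean = -0.6.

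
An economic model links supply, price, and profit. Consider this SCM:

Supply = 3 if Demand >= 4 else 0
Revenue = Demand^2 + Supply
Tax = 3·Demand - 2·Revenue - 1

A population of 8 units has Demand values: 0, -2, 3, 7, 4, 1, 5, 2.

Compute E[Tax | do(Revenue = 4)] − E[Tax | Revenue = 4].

Under do(Revenue=4), Revenue's equation is replaced by Revenue=4 for every unit. Per-unit Tax: -9, -15, 0, 12, 3, -6, 6, -3. Mean = -1.5.
E[Tax|Revenue=4] averages over only the 2 units with Revenue=4 (Demand = -2, 2): Tax = -15, -3, mean -9.
Difference = -1.5 − (-9) = 7.5.

7.5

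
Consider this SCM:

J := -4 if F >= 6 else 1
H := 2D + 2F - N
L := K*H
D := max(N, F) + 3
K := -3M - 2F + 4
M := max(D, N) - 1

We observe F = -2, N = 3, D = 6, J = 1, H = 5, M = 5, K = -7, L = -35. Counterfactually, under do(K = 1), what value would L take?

do(K=1) replaces the equation K := -3M - 2F + 4 with the constant K = 1.
D = max(N, F) + 3  [with N=3, F=-2]  = 6
H = 2D + 2F - N  [with D=6, F=-2, N=3]  = 5
L = K*H  [with K=1, H=5]  = 5

5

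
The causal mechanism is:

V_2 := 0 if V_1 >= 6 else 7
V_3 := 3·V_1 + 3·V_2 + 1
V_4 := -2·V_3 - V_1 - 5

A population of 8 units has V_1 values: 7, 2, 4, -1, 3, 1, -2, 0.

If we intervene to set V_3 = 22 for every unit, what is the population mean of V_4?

Every unit gets V_3=22 under the intervention. V_4 values become -56, -51, -53, -48, -52, -50, -47, -49; E[V_4|do(V_3=22)] = -50.75.

-50.75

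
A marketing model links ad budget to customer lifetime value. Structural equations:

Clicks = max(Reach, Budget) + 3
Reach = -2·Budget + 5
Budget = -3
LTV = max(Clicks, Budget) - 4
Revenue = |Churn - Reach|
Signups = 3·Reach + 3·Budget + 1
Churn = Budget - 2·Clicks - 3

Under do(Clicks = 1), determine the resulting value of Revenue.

The intervention breaks the incoming arrows to Clicks: Clicks = max(Reach, Budget) + 3 no longer applies, and Clicks = 1.
Reach = -2·Budget + 5  [with Budget=-3]  = 11
Churn = Budget - 2·Clicks - 3  [with Budget=-3, Clicks=1]  = -8
Revenue = |Churn - Reach|  [with Churn=-8, Reach=11]  = 19

19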